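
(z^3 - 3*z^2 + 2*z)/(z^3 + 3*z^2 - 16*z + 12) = z/(z + 6)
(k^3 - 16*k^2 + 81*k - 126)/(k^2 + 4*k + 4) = (k^3 - 16*k^2 + 81*k - 126)/(k^2 + 4*k + 4)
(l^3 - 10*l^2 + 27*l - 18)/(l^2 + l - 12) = (l^2 - 7*l + 6)/(l + 4)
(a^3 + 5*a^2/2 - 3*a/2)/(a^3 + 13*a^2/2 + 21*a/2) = (2*a - 1)/(2*a + 7)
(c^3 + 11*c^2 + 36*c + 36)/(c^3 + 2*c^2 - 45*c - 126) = (c + 2)/(c - 7)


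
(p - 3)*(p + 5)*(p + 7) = p^3 + 9*p^2 - p - 105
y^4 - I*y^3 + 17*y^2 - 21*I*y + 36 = (y - 3*I)^2*(y + I)*(y + 4*I)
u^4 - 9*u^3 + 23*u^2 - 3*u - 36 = (u - 4)*(u - 3)^2*(u + 1)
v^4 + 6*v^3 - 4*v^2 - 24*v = v*(v - 2)*(v + 2)*(v + 6)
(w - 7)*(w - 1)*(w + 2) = w^3 - 6*w^2 - 9*w + 14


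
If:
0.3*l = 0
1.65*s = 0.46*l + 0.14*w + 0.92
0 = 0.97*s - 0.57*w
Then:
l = 0.00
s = 0.65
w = 1.11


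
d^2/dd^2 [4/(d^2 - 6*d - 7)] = 8*(d^2 - 6*d - 4*(d - 3)^2 - 7)/(-d^2 + 6*d + 7)^3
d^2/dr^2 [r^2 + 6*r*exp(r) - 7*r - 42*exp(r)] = 6*r*exp(r) - 30*exp(r) + 2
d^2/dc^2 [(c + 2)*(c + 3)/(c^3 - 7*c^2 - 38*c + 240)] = 2*(c^6 + 15*c^5 + 45*c^4 - 1847*c^3 - 1962*c^2 + 25668*c + 121944)/(c^9 - 21*c^8 + 33*c^7 + 1973*c^6 - 11334*c^5 - 49764*c^4 + 500968*c^3 - 169920*c^2 - 6566400*c + 13824000)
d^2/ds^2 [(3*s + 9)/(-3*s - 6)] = -2/(s + 2)^3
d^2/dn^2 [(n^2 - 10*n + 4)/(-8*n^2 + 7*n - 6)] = 8*(146*n^3 - 156*n^2 - 192*n + 95)/(512*n^6 - 1344*n^5 + 2328*n^4 - 2359*n^3 + 1746*n^2 - 756*n + 216)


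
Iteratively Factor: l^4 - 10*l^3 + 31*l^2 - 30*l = (l - 2)*(l^3 - 8*l^2 + 15*l) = l*(l - 2)*(l^2 - 8*l + 15) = l*(l - 3)*(l - 2)*(l - 5)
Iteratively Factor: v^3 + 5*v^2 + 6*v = (v + 2)*(v^2 + 3*v) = v*(v + 2)*(v + 3)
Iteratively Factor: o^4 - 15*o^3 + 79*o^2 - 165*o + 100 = (o - 4)*(o^3 - 11*o^2 + 35*o - 25) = (o - 4)*(o - 1)*(o^2 - 10*o + 25) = (o - 5)*(o - 4)*(o - 1)*(o - 5)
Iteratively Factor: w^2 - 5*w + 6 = (w - 2)*(w - 3)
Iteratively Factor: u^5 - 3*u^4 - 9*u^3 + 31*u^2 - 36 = (u + 3)*(u^4 - 6*u^3 + 9*u^2 + 4*u - 12) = (u + 1)*(u + 3)*(u^3 - 7*u^2 + 16*u - 12) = (u - 3)*(u + 1)*(u + 3)*(u^2 - 4*u + 4) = (u - 3)*(u - 2)*(u + 1)*(u + 3)*(u - 2)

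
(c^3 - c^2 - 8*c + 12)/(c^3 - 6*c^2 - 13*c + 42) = (c - 2)/(c - 7)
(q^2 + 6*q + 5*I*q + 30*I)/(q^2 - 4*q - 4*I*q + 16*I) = (q^2 + q*(6 + 5*I) + 30*I)/(q^2 - 4*q*(1 + I) + 16*I)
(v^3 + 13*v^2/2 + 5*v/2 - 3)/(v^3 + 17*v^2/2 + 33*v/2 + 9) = (2*v - 1)/(2*v + 3)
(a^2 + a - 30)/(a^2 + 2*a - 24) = (a - 5)/(a - 4)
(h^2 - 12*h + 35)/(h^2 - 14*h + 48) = (h^2 - 12*h + 35)/(h^2 - 14*h + 48)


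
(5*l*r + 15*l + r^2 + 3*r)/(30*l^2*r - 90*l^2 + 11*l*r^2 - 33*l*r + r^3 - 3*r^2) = (r + 3)/(6*l*r - 18*l + r^2 - 3*r)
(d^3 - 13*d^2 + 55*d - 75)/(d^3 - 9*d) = (d^2 - 10*d + 25)/(d*(d + 3))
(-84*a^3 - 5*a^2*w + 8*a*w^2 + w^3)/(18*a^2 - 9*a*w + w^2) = (28*a^2 + 11*a*w + w^2)/(-6*a + w)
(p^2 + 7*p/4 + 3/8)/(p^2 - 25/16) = 2*(8*p^2 + 14*p + 3)/(16*p^2 - 25)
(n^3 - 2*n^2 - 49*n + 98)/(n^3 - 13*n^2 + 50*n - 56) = (n + 7)/(n - 4)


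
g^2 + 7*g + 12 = (g + 3)*(g + 4)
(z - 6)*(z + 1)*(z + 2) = z^3 - 3*z^2 - 16*z - 12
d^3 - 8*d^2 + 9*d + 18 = (d - 6)*(d - 3)*(d + 1)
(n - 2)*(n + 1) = n^2 - n - 2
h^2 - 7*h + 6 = (h - 6)*(h - 1)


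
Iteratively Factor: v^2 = (v)*(v)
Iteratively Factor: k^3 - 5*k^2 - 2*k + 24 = (k - 3)*(k^2 - 2*k - 8) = (k - 4)*(k - 3)*(k + 2)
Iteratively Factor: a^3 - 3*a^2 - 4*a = (a - 4)*(a^2 + a) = (a - 4)*(a + 1)*(a)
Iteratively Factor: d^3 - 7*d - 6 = (d + 1)*(d^2 - d - 6) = (d + 1)*(d + 2)*(d - 3)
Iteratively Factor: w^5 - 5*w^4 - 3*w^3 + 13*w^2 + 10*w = (w - 5)*(w^4 - 3*w^2 - 2*w) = (w - 5)*(w + 1)*(w^3 - w^2 - 2*w) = w*(w - 5)*(w + 1)*(w^2 - w - 2) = w*(w - 5)*(w + 1)^2*(w - 2)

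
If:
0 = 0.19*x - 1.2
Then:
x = 6.32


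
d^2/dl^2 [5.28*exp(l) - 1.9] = 5.28*exp(l)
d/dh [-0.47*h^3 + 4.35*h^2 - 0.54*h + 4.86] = -1.41*h^2 + 8.7*h - 0.54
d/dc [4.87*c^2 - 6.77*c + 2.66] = 9.74*c - 6.77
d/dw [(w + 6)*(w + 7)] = 2*w + 13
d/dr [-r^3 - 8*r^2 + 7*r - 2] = -3*r^2 - 16*r + 7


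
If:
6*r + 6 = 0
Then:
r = -1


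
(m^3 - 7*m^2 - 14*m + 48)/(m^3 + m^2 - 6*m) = (m - 8)/m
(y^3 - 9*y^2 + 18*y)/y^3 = 1 - 9/y + 18/y^2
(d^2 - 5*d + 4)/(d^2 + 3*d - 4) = (d - 4)/(d + 4)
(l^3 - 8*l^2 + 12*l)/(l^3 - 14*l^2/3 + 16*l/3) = 3*(l - 6)/(3*l - 8)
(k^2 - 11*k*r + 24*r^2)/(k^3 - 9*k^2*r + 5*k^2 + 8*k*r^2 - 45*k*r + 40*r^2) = (-k + 3*r)/(-k^2 + k*r - 5*k + 5*r)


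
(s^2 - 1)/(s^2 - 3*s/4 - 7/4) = 4*(s - 1)/(4*s - 7)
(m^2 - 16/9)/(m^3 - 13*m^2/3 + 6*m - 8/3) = (m + 4/3)/(m^2 - 3*m + 2)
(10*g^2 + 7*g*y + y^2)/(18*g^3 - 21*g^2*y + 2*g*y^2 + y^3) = (10*g^2 + 7*g*y + y^2)/(18*g^3 - 21*g^2*y + 2*g*y^2 + y^3)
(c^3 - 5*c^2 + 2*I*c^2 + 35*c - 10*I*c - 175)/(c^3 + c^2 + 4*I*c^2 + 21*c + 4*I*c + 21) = (c^2 - 5*c*(1 + I) + 25*I)/(c^2 + c*(1 - 3*I) - 3*I)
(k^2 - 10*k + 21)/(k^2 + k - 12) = (k - 7)/(k + 4)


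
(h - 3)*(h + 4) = h^2 + h - 12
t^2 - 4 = (t - 2)*(t + 2)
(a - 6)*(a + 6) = a^2 - 36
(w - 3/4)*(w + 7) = w^2 + 25*w/4 - 21/4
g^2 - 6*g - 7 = (g - 7)*(g + 1)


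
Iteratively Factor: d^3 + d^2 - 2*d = (d + 2)*(d^2 - d) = (d - 1)*(d + 2)*(d)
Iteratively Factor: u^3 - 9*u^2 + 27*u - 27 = (u - 3)*(u^2 - 6*u + 9) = (u - 3)^2*(u - 3)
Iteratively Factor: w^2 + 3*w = (w + 3)*(w)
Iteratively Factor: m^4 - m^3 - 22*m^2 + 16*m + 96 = (m + 4)*(m^3 - 5*m^2 - 2*m + 24) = (m - 3)*(m + 4)*(m^2 - 2*m - 8) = (m - 4)*(m - 3)*(m + 4)*(m + 2)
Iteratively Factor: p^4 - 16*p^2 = (p)*(p^3 - 16*p) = p^2*(p^2 - 16) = p^2*(p - 4)*(p + 4)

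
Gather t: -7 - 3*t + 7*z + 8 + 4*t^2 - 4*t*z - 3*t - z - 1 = 4*t^2 + t*(-4*z - 6) + 6*z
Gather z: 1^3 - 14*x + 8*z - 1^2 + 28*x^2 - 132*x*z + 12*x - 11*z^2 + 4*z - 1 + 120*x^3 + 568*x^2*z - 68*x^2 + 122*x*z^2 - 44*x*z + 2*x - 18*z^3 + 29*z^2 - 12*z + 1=120*x^3 - 40*x^2 - 18*z^3 + z^2*(122*x + 18) + z*(568*x^2 - 176*x)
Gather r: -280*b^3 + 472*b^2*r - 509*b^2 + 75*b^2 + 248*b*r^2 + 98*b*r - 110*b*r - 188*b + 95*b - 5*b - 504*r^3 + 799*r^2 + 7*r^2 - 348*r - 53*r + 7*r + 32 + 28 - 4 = -280*b^3 - 434*b^2 - 98*b - 504*r^3 + r^2*(248*b + 806) + r*(472*b^2 - 12*b - 394) + 56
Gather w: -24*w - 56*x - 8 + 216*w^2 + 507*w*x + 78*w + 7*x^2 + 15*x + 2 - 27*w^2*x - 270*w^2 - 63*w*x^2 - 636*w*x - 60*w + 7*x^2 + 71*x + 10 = w^2*(-27*x - 54) + w*(-63*x^2 - 129*x - 6) + 14*x^2 + 30*x + 4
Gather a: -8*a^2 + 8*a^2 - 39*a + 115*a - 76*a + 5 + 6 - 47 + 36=0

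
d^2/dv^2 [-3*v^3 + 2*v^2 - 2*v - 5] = 4 - 18*v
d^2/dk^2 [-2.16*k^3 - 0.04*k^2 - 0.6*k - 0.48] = -12.96*k - 0.08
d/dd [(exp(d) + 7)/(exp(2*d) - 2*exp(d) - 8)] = (2*(1 - exp(d))*(exp(d) + 7) + exp(2*d) - 2*exp(d) - 8)*exp(d)/(-exp(2*d) + 2*exp(d) + 8)^2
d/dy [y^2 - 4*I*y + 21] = 2*y - 4*I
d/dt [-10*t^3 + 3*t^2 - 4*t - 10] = -30*t^2 + 6*t - 4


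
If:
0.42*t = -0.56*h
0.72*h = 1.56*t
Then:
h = 0.00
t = 0.00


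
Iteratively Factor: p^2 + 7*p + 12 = (p + 3)*(p + 4)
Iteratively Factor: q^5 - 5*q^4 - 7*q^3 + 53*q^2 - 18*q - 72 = (q - 4)*(q^4 - q^3 - 11*q^2 + 9*q + 18) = (q - 4)*(q + 1)*(q^3 - 2*q^2 - 9*q + 18) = (q - 4)*(q + 1)*(q + 3)*(q^2 - 5*q + 6) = (q - 4)*(q - 3)*(q + 1)*(q + 3)*(q - 2)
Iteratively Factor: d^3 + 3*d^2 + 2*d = (d + 1)*(d^2 + 2*d) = d*(d + 1)*(d + 2)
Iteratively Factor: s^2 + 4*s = (s)*(s + 4)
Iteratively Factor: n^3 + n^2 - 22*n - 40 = (n + 4)*(n^2 - 3*n - 10) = (n + 2)*(n + 4)*(n - 5)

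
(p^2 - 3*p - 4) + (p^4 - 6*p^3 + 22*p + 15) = p^4 - 6*p^3 + p^2 + 19*p + 11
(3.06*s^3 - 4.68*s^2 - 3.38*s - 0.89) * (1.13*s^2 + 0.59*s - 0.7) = 3.4578*s^5 - 3.483*s^4 - 8.7226*s^3 + 0.2761*s^2 + 1.8409*s + 0.623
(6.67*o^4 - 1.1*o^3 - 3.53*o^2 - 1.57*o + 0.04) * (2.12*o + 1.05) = 14.1404*o^5 + 4.6715*o^4 - 8.6386*o^3 - 7.0349*o^2 - 1.5637*o + 0.042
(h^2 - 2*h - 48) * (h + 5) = h^3 + 3*h^2 - 58*h - 240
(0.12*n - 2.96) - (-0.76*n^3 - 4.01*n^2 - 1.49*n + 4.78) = 0.76*n^3 + 4.01*n^2 + 1.61*n - 7.74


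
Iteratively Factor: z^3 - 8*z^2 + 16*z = (z - 4)*(z^2 - 4*z) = (z - 4)^2*(z)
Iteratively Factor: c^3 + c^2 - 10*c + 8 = (c - 2)*(c^2 + 3*c - 4) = (c - 2)*(c + 4)*(c - 1)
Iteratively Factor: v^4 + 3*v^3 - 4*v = (v)*(v^3 + 3*v^2 - 4) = v*(v - 1)*(v^2 + 4*v + 4) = v*(v - 1)*(v + 2)*(v + 2)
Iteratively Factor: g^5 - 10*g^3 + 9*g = (g)*(g^4 - 10*g^2 + 9) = g*(g - 3)*(g^3 + 3*g^2 - g - 3) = g*(g - 3)*(g - 1)*(g^2 + 4*g + 3) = g*(g - 3)*(g - 1)*(g + 1)*(g + 3)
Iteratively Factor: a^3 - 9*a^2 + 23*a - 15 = (a - 5)*(a^2 - 4*a + 3) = (a - 5)*(a - 3)*(a - 1)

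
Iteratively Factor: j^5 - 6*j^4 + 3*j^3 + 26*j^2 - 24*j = (j - 1)*(j^4 - 5*j^3 - 2*j^2 + 24*j) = (j - 4)*(j - 1)*(j^3 - j^2 - 6*j) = (j - 4)*(j - 3)*(j - 1)*(j^2 + 2*j) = j*(j - 4)*(j - 3)*(j - 1)*(j + 2)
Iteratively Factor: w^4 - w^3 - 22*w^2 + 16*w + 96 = (w + 4)*(w^3 - 5*w^2 - 2*w + 24) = (w - 3)*(w + 4)*(w^2 - 2*w - 8) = (w - 3)*(w + 2)*(w + 4)*(w - 4)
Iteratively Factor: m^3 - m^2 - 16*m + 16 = (m + 4)*(m^2 - 5*m + 4) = (m - 1)*(m + 4)*(m - 4)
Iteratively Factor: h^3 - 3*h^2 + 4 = (h - 2)*(h^2 - h - 2) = (h - 2)^2*(h + 1)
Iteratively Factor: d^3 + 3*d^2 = (d)*(d^2 + 3*d) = d^2*(d + 3)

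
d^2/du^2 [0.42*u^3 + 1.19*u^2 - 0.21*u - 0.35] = 2.52*u + 2.38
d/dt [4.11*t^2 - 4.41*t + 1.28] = 8.22*t - 4.41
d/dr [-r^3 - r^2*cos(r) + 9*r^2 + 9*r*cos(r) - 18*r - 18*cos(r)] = r^2*sin(r) - 3*r^2 - 9*r*sin(r) - 2*r*cos(r) + 18*r + 18*sin(r) + 9*cos(r) - 18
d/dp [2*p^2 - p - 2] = 4*p - 1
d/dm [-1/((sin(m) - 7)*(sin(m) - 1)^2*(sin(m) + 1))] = 4*(sin(m)^2 - 5*sin(m) - 2)/((sin(m) - 7)^2*(sin(m) - 1)*cos(m)^3)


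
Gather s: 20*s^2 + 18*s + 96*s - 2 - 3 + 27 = 20*s^2 + 114*s + 22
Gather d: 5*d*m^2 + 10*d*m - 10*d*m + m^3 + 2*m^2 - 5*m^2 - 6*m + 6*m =5*d*m^2 + m^3 - 3*m^2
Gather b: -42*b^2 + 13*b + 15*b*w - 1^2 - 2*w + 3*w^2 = -42*b^2 + b*(15*w + 13) + 3*w^2 - 2*w - 1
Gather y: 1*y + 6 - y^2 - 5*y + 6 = -y^2 - 4*y + 12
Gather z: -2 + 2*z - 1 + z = 3*z - 3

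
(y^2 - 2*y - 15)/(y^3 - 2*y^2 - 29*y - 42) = (y - 5)/(y^2 - 5*y - 14)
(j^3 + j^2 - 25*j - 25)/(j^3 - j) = (j^2 - 25)/(j*(j - 1))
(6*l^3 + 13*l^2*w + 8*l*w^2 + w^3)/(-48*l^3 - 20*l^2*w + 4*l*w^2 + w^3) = (l^2 + 2*l*w + w^2)/(-8*l^2 - 2*l*w + w^2)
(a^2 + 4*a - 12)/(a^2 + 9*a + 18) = (a - 2)/(a + 3)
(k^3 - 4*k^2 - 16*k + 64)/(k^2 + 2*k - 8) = (k^2 - 8*k + 16)/(k - 2)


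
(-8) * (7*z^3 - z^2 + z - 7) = -56*z^3 + 8*z^2 - 8*z + 56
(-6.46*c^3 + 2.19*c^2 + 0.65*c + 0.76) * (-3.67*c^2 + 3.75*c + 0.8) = 23.7082*c^5 - 32.2623*c^4 + 0.659*c^3 + 1.4003*c^2 + 3.37*c + 0.608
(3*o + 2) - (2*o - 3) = o + 5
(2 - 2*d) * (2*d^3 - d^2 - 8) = -4*d^4 + 6*d^3 - 2*d^2 + 16*d - 16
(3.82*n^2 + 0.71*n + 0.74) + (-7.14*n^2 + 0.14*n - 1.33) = -3.32*n^2 + 0.85*n - 0.59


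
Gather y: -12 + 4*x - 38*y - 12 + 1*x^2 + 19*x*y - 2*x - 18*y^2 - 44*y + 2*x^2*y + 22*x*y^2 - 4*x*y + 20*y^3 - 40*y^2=x^2 + 2*x + 20*y^3 + y^2*(22*x - 58) + y*(2*x^2 + 15*x - 82) - 24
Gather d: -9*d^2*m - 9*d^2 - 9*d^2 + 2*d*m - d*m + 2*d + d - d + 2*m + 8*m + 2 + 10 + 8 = d^2*(-9*m - 18) + d*(m + 2) + 10*m + 20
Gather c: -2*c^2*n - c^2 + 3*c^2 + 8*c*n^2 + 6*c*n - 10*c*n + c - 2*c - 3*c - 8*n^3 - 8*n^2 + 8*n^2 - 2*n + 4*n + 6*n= c^2*(2 - 2*n) + c*(8*n^2 - 4*n - 4) - 8*n^3 + 8*n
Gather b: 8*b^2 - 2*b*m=8*b^2 - 2*b*m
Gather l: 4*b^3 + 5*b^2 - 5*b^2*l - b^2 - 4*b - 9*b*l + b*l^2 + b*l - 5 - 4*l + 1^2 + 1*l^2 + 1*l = 4*b^3 + 4*b^2 - 4*b + l^2*(b + 1) + l*(-5*b^2 - 8*b - 3) - 4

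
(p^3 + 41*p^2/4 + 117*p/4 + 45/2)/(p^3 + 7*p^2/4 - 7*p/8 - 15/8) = 2*(p^2 + 9*p + 18)/(2*p^2 + p - 3)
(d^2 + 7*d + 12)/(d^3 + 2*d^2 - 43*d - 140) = (d + 3)/(d^2 - 2*d - 35)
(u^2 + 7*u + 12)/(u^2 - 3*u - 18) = (u + 4)/(u - 6)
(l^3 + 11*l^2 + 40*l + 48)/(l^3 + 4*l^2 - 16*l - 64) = (l + 3)/(l - 4)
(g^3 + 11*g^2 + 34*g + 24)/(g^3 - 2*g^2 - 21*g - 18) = (g^2 + 10*g + 24)/(g^2 - 3*g - 18)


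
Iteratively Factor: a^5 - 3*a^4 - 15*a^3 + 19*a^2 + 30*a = (a + 3)*(a^4 - 6*a^3 + 3*a^2 + 10*a) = (a - 5)*(a + 3)*(a^3 - a^2 - 2*a) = a*(a - 5)*(a + 3)*(a^2 - a - 2) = a*(a - 5)*(a + 1)*(a + 3)*(a - 2)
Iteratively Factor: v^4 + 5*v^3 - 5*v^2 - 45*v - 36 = (v + 3)*(v^3 + 2*v^2 - 11*v - 12) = (v - 3)*(v + 3)*(v^2 + 5*v + 4) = (v - 3)*(v + 1)*(v + 3)*(v + 4)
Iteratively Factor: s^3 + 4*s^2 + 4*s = (s)*(s^2 + 4*s + 4) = s*(s + 2)*(s + 2)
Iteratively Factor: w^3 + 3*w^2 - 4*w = (w - 1)*(w^2 + 4*w) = w*(w - 1)*(w + 4)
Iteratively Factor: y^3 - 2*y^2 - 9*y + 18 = (y + 3)*(y^2 - 5*y + 6) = (y - 2)*(y + 3)*(y - 3)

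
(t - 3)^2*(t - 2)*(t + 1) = t^4 - 7*t^3 + 13*t^2 + 3*t - 18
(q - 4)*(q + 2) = q^2 - 2*q - 8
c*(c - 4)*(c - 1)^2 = c^4 - 6*c^3 + 9*c^2 - 4*c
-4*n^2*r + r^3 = r*(-2*n + r)*(2*n + r)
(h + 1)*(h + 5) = h^2 + 6*h + 5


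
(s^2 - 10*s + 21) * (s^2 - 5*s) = s^4 - 15*s^3 + 71*s^2 - 105*s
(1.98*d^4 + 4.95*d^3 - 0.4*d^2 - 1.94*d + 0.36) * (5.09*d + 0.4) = 10.0782*d^5 + 25.9875*d^4 - 0.0559999999999998*d^3 - 10.0346*d^2 + 1.0564*d + 0.144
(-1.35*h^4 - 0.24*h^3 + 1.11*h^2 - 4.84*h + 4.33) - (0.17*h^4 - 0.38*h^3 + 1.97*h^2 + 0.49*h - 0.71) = -1.52*h^4 + 0.14*h^3 - 0.86*h^2 - 5.33*h + 5.04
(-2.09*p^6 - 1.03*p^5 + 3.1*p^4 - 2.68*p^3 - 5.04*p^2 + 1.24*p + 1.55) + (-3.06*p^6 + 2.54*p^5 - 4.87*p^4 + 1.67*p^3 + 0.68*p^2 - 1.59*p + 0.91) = -5.15*p^6 + 1.51*p^5 - 1.77*p^4 - 1.01*p^3 - 4.36*p^2 - 0.35*p + 2.46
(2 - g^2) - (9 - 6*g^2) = 5*g^2 - 7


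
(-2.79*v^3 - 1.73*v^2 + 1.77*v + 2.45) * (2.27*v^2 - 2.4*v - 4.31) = -6.3333*v^5 + 2.7689*v^4 + 20.1948*v^3 + 8.7698*v^2 - 13.5087*v - 10.5595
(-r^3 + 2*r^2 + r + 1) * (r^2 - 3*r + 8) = -r^5 + 5*r^4 - 13*r^3 + 14*r^2 + 5*r + 8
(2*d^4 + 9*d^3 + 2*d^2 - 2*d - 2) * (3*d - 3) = 6*d^5 + 21*d^4 - 21*d^3 - 12*d^2 + 6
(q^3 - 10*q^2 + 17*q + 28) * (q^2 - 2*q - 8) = q^5 - 12*q^4 + 29*q^3 + 74*q^2 - 192*q - 224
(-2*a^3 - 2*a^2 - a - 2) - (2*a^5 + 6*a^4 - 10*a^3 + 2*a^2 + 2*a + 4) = -2*a^5 - 6*a^4 + 8*a^3 - 4*a^2 - 3*a - 6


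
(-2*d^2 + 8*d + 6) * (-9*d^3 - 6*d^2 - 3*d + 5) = 18*d^5 - 60*d^4 - 96*d^3 - 70*d^2 + 22*d + 30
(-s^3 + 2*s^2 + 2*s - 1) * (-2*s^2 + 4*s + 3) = 2*s^5 - 8*s^4 + s^3 + 16*s^2 + 2*s - 3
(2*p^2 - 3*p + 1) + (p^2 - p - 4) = 3*p^2 - 4*p - 3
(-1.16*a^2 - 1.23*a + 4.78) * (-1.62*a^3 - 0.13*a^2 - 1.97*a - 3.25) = 1.8792*a^5 + 2.1434*a^4 - 5.2985*a^3 + 5.5717*a^2 - 5.4191*a - 15.535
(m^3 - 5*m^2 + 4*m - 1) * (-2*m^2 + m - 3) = -2*m^5 + 11*m^4 - 16*m^3 + 21*m^2 - 13*m + 3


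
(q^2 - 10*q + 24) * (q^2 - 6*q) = q^4 - 16*q^3 + 84*q^2 - 144*q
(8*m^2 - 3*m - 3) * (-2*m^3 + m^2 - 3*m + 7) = -16*m^5 + 14*m^4 - 21*m^3 + 62*m^2 - 12*m - 21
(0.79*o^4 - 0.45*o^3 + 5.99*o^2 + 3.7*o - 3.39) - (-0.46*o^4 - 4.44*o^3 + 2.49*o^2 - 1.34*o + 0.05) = 1.25*o^4 + 3.99*o^3 + 3.5*o^2 + 5.04*o - 3.44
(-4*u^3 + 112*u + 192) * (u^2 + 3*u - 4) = -4*u^5 - 12*u^4 + 128*u^3 + 528*u^2 + 128*u - 768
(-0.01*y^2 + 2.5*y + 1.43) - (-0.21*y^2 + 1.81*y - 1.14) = 0.2*y^2 + 0.69*y + 2.57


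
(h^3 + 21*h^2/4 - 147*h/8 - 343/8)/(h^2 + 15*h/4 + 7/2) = (2*h^2 + 7*h - 49)/(2*(h + 2))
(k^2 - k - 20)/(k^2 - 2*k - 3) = (-k^2 + k + 20)/(-k^2 + 2*k + 3)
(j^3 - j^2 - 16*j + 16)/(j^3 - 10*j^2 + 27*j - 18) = (j^2 - 16)/(j^2 - 9*j + 18)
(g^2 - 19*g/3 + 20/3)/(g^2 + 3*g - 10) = (3*g^2 - 19*g + 20)/(3*(g^2 + 3*g - 10))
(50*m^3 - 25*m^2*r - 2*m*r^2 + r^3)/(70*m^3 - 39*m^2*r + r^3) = (5*m + r)/(7*m + r)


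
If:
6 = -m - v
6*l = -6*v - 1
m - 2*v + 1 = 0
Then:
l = 3/2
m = -13/3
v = -5/3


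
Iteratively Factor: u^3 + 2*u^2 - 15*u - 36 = (u - 4)*(u^2 + 6*u + 9) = (u - 4)*(u + 3)*(u + 3)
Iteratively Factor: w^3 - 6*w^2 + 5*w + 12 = (w + 1)*(w^2 - 7*w + 12) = (w - 4)*(w + 1)*(w - 3)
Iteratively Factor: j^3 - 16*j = (j - 4)*(j^2 + 4*j) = j*(j - 4)*(j + 4)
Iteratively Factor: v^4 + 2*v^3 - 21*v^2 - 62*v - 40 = (v + 2)*(v^3 - 21*v - 20) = (v + 1)*(v + 2)*(v^2 - v - 20) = (v + 1)*(v + 2)*(v + 4)*(v - 5)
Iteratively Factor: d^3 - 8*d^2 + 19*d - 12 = (d - 3)*(d^2 - 5*d + 4) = (d - 3)*(d - 1)*(d - 4)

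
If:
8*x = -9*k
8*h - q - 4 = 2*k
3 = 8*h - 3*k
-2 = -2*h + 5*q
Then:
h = 12/17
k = 15/17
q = -2/17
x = -135/136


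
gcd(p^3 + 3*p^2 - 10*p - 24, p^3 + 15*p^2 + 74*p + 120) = p + 4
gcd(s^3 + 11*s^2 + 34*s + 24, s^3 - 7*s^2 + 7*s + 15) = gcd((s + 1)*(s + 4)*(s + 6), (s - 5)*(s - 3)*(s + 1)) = s + 1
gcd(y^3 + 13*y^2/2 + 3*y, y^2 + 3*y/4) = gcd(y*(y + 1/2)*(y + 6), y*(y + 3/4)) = y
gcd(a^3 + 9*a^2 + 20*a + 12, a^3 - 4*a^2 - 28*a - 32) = a + 2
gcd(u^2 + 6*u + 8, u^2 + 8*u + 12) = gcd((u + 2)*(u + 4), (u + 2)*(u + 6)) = u + 2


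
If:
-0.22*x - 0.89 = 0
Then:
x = -4.05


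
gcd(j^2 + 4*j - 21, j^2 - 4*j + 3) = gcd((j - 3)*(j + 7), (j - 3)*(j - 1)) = j - 3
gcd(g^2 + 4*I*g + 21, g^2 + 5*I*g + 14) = g + 7*I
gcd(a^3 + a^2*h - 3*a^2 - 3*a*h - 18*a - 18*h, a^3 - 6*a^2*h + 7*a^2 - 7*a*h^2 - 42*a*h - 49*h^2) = a + h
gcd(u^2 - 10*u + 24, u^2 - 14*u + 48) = u - 6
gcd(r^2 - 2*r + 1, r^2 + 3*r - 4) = r - 1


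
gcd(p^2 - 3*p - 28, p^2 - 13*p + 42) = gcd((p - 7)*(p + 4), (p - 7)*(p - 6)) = p - 7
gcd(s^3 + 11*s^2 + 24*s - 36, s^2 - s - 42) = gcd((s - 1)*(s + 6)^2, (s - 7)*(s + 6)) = s + 6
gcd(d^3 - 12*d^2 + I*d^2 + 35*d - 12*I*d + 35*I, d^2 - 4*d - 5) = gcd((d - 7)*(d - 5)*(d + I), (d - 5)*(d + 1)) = d - 5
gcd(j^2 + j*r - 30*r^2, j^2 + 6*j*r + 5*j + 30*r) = j + 6*r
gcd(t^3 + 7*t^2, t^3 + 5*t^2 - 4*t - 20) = 1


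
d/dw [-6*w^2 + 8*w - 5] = 8 - 12*w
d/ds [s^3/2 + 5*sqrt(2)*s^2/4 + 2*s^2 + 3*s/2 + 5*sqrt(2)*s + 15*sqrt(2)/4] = 3*s^2/2 + 5*sqrt(2)*s/2 + 4*s + 3/2 + 5*sqrt(2)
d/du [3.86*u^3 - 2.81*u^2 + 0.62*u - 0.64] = 11.58*u^2 - 5.62*u + 0.62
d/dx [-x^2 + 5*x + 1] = 5 - 2*x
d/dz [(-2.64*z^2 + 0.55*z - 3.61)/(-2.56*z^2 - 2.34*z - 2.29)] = (7.5856*z^2 - 6.392*z - 9.7069)/(6.5536*z^4 + 11.9808*z^3 + 17.2004*z^2 + 10.7172*z + 5.2441)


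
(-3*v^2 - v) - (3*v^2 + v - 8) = -6*v^2 - 2*v + 8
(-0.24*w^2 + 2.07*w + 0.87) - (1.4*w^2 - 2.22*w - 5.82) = -1.64*w^2 + 4.29*w + 6.69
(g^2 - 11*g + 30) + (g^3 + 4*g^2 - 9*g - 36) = g^3 + 5*g^2 - 20*g - 6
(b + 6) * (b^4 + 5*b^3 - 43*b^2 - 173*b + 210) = b^5 + 11*b^4 - 13*b^3 - 431*b^2 - 828*b + 1260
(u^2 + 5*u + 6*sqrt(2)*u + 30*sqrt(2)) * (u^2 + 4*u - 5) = u^4 + 6*sqrt(2)*u^3 + 9*u^3 + 15*u^2 + 54*sqrt(2)*u^2 - 25*u + 90*sqrt(2)*u - 150*sqrt(2)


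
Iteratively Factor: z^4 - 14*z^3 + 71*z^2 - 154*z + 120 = (z - 4)*(z^3 - 10*z^2 + 31*z - 30) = (z - 5)*(z - 4)*(z^2 - 5*z + 6) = (z - 5)*(z - 4)*(z - 3)*(z - 2)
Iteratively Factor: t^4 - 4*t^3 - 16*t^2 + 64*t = (t - 4)*(t^3 - 16*t) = t*(t - 4)*(t^2 - 16) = t*(t - 4)^2*(t + 4)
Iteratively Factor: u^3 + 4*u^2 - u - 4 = (u + 1)*(u^2 + 3*u - 4) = (u - 1)*(u + 1)*(u + 4)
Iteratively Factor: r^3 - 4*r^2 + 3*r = (r - 1)*(r^2 - 3*r) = (r - 3)*(r - 1)*(r)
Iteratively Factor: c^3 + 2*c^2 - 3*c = (c - 1)*(c^2 + 3*c) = (c - 1)*(c + 3)*(c)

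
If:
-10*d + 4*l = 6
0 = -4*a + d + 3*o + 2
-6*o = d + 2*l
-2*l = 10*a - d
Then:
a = -2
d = 17/4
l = 97/8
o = -19/4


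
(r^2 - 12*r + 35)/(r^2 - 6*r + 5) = (r - 7)/(r - 1)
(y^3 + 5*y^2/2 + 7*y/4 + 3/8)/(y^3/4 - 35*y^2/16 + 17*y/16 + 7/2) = 2*(8*y^3 + 20*y^2 + 14*y + 3)/(4*y^3 - 35*y^2 + 17*y + 56)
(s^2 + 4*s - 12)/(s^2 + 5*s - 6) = (s - 2)/(s - 1)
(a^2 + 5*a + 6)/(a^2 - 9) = (a + 2)/(a - 3)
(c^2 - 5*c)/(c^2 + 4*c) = (c - 5)/(c + 4)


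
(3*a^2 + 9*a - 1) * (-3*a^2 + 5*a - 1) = -9*a^4 - 12*a^3 + 45*a^2 - 14*a + 1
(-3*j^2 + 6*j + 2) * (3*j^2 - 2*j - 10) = -9*j^4 + 24*j^3 + 24*j^2 - 64*j - 20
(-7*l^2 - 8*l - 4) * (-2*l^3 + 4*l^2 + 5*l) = 14*l^5 - 12*l^4 - 59*l^3 - 56*l^2 - 20*l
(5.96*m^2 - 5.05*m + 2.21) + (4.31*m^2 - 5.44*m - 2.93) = 10.27*m^2 - 10.49*m - 0.72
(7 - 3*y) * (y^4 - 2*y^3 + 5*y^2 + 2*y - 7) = -3*y^5 + 13*y^4 - 29*y^3 + 29*y^2 + 35*y - 49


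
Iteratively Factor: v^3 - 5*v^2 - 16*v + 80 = (v - 4)*(v^2 - v - 20) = (v - 4)*(v + 4)*(v - 5)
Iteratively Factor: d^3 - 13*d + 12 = (d + 4)*(d^2 - 4*d + 3) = (d - 1)*(d + 4)*(d - 3)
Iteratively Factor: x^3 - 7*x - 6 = (x + 1)*(x^2 - x - 6) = (x + 1)*(x + 2)*(x - 3)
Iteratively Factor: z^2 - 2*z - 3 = (z - 3)*(z + 1)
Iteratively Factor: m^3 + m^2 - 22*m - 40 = (m - 5)*(m^2 + 6*m + 8) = (m - 5)*(m + 2)*(m + 4)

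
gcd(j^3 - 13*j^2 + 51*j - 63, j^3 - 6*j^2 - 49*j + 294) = j - 7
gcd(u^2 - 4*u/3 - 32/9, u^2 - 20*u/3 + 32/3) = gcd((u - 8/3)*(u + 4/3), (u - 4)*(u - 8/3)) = u - 8/3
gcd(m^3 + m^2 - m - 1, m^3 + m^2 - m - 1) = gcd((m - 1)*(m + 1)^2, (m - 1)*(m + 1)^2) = m^3 + m^2 - m - 1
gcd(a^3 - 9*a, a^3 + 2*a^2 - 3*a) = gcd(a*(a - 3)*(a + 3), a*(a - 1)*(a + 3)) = a^2 + 3*a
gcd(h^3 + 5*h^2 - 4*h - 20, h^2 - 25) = h + 5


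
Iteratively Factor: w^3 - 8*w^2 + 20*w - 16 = (w - 2)*(w^2 - 6*w + 8) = (w - 2)^2*(w - 4)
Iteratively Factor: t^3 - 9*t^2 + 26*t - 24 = (t - 3)*(t^2 - 6*t + 8) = (t - 4)*(t - 3)*(t - 2)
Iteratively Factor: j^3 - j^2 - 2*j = (j + 1)*(j^2 - 2*j) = (j - 2)*(j + 1)*(j)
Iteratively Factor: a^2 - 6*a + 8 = (a - 4)*(a - 2)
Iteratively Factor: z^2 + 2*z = (z + 2)*(z)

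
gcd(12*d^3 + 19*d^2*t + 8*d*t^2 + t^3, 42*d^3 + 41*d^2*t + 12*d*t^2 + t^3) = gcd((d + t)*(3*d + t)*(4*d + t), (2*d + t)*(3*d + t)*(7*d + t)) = 3*d + t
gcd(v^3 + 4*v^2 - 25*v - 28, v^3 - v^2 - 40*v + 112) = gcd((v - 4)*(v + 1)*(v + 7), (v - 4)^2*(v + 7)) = v^2 + 3*v - 28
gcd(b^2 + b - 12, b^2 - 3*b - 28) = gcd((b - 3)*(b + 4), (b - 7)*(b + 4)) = b + 4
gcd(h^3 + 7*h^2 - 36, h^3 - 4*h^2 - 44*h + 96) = h^2 + 4*h - 12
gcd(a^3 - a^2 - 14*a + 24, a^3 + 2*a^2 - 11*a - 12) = a^2 + a - 12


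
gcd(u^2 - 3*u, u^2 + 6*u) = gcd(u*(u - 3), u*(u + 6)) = u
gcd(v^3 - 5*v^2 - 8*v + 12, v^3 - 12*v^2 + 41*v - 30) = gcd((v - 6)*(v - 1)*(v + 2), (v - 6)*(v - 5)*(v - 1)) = v^2 - 7*v + 6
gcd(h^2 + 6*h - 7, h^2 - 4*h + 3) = h - 1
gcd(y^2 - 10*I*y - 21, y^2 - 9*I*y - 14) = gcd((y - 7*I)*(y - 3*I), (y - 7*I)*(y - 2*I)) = y - 7*I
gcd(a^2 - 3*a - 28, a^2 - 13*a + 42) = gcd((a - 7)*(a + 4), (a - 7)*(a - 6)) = a - 7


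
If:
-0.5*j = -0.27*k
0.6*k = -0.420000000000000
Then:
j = -0.38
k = -0.70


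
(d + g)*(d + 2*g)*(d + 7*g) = d^3 + 10*d^2*g + 23*d*g^2 + 14*g^3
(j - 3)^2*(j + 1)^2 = j^4 - 4*j^3 - 2*j^2 + 12*j + 9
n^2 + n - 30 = (n - 5)*(n + 6)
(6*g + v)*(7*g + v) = 42*g^2 + 13*g*v + v^2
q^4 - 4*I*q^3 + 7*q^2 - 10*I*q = q*(q - 5*I)*(q - I)*(q + 2*I)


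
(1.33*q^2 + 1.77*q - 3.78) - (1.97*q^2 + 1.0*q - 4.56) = -0.64*q^2 + 0.77*q + 0.78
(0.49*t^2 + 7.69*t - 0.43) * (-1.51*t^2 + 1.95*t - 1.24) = -0.7399*t^4 - 10.6564*t^3 + 15.0372*t^2 - 10.3741*t + 0.5332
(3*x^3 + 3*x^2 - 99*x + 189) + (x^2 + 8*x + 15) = 3*x^3 + 4*x^2 - 91*x + 204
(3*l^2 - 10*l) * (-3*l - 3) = -9*l^3 + 21*l^2 + 30*l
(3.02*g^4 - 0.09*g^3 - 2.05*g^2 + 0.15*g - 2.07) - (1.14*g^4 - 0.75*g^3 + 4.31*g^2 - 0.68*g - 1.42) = 1.88*g^4 + 0.66*g^3 - 6.36*g^2 + 0.83*g - 0.65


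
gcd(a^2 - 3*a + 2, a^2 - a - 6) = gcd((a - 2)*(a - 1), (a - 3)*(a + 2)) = 1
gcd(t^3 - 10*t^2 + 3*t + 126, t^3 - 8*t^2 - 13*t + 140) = t - 7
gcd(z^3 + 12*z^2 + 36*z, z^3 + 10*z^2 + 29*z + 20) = 1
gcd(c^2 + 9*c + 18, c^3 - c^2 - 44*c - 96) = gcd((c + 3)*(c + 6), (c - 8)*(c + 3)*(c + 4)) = c + 3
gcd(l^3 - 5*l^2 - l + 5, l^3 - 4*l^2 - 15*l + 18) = l - 1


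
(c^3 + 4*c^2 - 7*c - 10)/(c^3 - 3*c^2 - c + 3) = (c^2 + 3*c - 10)/(c^2 - 4*c + 3)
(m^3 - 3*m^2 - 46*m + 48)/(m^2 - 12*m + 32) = (m^2 + 5*m - 6)/(m - 4)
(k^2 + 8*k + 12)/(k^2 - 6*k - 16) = (k + 6)/(k - 8)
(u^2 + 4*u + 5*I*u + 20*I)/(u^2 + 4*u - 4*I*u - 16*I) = (u + 5*I)/(u - 4*I)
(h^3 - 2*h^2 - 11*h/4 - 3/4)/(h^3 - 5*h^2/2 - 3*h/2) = (h + 1/2)/h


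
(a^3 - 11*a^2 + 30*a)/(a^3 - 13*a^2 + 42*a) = (a - 5)/(a - 7)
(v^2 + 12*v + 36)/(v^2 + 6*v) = (v + 6)/v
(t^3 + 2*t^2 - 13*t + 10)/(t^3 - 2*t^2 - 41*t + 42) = (t^2 + 3*t - 10)/(t^2 - t - 42)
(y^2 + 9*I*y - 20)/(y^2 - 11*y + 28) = (y^2 + 9*I*y - 20)/(y^2 - 11*y + 28)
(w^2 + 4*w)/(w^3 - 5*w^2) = (w + 4)/(w*(w - 5))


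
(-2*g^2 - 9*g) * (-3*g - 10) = 6*g^3 + 47*g^2 + 90*g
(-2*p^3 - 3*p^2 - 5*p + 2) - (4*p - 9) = -2*p^3 - 3*p^2 - 9*p + 11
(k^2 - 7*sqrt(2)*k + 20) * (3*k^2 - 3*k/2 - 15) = 3*k^4 - 21*sqrt(2)*k^3 - 3*k^3/2 + 21*sqrt(2)*k^2/2 + 45*k^2 - 30*k + 105*sqrt(2)*k - 300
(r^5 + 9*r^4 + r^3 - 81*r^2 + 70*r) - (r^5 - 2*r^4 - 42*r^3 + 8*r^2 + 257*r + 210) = 11*r^4 + 43*r^3 - 89*r^2 - 187*r - 210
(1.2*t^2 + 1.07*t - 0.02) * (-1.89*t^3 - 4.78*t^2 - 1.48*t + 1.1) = -2.268*t^5 - 7.7583*t^4 - 6.8528*t^3 - 0.168*t^2 + 1.2066*t - 0.022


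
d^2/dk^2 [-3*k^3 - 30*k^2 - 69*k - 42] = -18*k - 60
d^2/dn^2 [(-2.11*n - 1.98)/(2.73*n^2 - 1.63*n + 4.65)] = (-(2.11*n + 1.98)*(5.46*n - 1.63)*(10.92*n - 3.26) + (34.5618*n + 3.9322)*(2.73*n^2 - 1.63*n + 4.65))/(2.73*n^2 - 1.63*n + 4.65)^3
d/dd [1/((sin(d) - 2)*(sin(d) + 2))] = -sin(2*d)/((sin(d) - 2)^2*(sin(d) + 2)^2)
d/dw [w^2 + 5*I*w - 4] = 2*w + 5*I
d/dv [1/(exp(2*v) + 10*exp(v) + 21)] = 2*(-exp(v) - 5)*exp(v)/(exp(2*v) + 10*exp(v) + 21)^2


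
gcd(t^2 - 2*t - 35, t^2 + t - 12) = 1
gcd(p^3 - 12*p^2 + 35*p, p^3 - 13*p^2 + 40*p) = p^2 - 5*p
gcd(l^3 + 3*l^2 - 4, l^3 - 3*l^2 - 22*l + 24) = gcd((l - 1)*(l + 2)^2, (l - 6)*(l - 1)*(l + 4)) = l - 1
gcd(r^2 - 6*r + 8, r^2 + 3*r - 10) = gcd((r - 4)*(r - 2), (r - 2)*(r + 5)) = r - 2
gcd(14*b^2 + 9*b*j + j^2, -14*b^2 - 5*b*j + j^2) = 2*b + j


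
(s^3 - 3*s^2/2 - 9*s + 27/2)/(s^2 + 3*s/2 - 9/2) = s - 3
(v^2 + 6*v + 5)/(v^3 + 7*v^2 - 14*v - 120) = (v + 1)/(v^2 + 2*v - 24)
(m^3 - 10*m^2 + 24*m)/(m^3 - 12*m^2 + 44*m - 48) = m/(m - 2)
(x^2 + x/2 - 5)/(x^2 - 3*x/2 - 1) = (2*x + 5)/(2*x + 1)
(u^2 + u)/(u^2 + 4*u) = (u + 1)/(u + 4)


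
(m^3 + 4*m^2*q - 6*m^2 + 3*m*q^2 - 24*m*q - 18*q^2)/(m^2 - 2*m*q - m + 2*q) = (m^3 + 4*m^2*q - 6*m^2 + 3*m*q^2 - 24*m*q - 18*q^2)/(m^2 - 2*m*q - m + 2*q)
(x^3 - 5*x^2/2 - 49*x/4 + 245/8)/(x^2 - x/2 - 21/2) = (x^2 + x - 35/4)/(x + 3)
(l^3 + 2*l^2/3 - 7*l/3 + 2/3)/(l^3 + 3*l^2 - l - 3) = (3*l^2 + 5*l - 2)/(3*(l^2 + 4*l + 3))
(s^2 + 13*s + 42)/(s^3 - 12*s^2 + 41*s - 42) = (s^2 + 13*s + 42)/(s^3 - 12*s^2 + 41*s - 42)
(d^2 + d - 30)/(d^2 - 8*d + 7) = (d^2 + d - 30)/(d^2 - 8*d + 7)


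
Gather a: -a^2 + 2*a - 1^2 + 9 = -a^2 + 2*a + 8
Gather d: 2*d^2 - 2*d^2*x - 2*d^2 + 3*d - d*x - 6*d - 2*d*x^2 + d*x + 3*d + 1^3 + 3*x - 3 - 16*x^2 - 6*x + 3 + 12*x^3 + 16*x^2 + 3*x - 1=-2*d^2*x - 2*d*x^2 + 12*x^3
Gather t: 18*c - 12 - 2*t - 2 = 18*c - 2*t - 14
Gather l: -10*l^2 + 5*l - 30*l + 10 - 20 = -10*l^2 - 25*l - 10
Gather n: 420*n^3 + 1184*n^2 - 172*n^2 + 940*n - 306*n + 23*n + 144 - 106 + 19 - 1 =420*n^3 + 1012*n^2 + 657*n + 56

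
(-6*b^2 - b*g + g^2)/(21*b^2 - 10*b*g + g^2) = (-2*b - g)/(7*b - g)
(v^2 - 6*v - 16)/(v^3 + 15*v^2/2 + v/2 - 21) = 2*(v - 8)/(2*v^2 + 11*v - 21)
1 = 1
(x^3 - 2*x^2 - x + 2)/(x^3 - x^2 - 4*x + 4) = (x + 1)/(x + 2)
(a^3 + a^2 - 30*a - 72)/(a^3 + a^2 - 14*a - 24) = (a^2 - 2*a - 24)/(a^2 - 2*a - 8)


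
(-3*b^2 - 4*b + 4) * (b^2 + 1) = -3*b^4 - 4*b^3 + b^2 - 4*b + 4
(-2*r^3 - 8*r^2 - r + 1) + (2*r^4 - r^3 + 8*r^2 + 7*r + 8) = 2*r^4 - 3*r^3 + 6*r + 9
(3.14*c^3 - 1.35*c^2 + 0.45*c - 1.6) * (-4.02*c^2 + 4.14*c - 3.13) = -12.6228*c^5 + 18.4266*c^4 - 17.2262*c^3 + 12.5205*c^2 - 8.0325*c + 5.008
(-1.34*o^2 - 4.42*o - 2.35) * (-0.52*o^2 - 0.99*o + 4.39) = 0.6968*o^4 + 3.625*o^3 - 0.2848*o^2 - 17.0773*o - 10.3165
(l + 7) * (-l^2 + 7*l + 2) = -l^3 + 51*l + 14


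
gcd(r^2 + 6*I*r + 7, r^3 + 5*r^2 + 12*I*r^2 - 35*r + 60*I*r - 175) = r + 7*I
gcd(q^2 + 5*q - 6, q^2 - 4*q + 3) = q - 1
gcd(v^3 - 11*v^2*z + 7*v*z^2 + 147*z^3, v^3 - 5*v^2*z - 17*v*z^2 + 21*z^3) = -v^2 + 4*v*z + 21*z^2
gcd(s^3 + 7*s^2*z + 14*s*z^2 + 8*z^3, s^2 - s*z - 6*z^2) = s + 2*z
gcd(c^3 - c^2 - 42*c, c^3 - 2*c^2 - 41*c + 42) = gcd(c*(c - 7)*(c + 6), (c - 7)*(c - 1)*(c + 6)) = c^2 - c - 42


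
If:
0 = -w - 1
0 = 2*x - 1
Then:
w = -1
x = 1/2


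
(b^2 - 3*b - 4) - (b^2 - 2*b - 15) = 11 - b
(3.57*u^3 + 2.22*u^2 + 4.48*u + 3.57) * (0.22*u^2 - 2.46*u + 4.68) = 0.7854*u^5 - 8.2938*u^4 + 12.232*u^3 + 0.154199999999998*u^2 + 12.1842*u + 16.7076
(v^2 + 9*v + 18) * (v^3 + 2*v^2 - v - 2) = v^5 + 11*v^4 + 35*v^3 + 25*v^2 - 36*v - 36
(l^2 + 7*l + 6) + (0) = l^2 + 7*l + 6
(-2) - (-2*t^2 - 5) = 2*t^2 + 3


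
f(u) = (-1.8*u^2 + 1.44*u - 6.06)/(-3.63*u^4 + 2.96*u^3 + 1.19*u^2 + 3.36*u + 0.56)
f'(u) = (1.44 - 3.6*u)/(-3.63*u^4 + 2.96*u^3 + 1.19*u^2 + 3.36*u + 0.56) + (-1.8*u^2 + 1.44*u - 6.06)*(14.52*u^3 - 8.88*u^2 - 2.38*u - 3.36)/(-3.63*u^4 + 2.96*u^3 + 1.19*u^2 + 3.36*u + 0.56)^2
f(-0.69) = 2.65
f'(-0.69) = 8.19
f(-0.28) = 17.62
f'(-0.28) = 167.83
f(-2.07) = 0.18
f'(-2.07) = 0.22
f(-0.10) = -26.75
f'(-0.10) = 378.74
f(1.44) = -7.04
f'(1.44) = -120.05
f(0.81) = -1.49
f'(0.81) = 0.88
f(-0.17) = -1131.77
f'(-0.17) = 661966.00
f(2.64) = 0.14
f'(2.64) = -0.19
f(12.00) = 0.00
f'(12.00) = -0.00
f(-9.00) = 0.01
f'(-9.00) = 0.00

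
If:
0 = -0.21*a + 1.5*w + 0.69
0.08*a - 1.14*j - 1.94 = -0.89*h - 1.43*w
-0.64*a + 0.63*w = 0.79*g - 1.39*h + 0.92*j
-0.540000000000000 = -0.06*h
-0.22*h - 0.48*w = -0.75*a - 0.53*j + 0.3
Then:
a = -0.56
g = 10.49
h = 9.00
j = 4.61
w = -0.54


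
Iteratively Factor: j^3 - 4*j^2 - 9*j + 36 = (j - 3)*(j^2 - j - 12) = (j - 4)*(j - 3)*(j + 3)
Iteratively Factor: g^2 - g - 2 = (g + 1)*(g - 2)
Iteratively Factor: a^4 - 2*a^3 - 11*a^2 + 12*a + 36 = (a - 3)*(a^3 + a^2 - 8*a - 12) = (a - 3)*(a + 2)*(a^2 - a - 6) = (a - 3)*(a + 2)^2*(a - 3)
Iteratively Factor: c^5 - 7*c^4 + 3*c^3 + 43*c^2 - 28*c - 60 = (c - 3)*(c^4 - 4*c^3 - 9*c^2 + 16*c + 20) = (c - 3)*(c - 2)*(c^3 - 2*c^2 - 13*c - 10) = (c - 3)*(c - 2)*(c + 1)*(c^2 - 3*c - 10) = (c - 5)*(c - 3)*(c - 2)*(c + 1)*(c + 2)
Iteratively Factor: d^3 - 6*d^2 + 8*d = (d)*(d^2 - 6*d + 8) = d*(d - 2)*(d - 4)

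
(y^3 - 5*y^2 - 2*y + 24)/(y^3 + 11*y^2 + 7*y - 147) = (y^2 - 2*y - 8)/(y^2 + 14*y + 49)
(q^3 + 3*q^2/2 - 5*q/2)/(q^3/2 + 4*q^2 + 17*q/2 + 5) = q*(2*q^2 + 3*q - 5)/(q^3 + 8*q^2 + 17*q + 10)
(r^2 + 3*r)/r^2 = (r + 3)/r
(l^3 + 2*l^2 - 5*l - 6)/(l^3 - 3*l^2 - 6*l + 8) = (l^3 + 2*l^2 - 5*l - 6)/(l^3 - 3*l^2 - 6*l + 8)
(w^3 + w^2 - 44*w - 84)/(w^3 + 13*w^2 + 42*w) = (w^2 - 5*w - 14)/(w*(w + 7))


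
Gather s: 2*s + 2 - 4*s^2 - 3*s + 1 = -4*s^2 - s + 3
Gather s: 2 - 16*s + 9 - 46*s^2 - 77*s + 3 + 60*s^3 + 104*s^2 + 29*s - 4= 60*s^3 + 58*s^2 - 64*s + 10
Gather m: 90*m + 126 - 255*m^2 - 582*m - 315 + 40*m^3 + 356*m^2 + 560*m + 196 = 40*m^3 + 101*m^2 + 68*m + 7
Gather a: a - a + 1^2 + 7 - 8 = 0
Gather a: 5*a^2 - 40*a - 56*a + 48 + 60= 5*a^2 - 96*a + 108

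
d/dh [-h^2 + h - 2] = 1 - 2*h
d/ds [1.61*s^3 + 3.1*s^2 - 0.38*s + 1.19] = 4.83*s^2 + 6.2*s - 0.38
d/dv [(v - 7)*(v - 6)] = 2*v - 13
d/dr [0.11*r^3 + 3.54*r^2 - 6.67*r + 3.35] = 0.33*r^2 + 7.08*r - 6.67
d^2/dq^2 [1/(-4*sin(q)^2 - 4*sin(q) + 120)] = (4*sin(q)^4 + 3*sin(q)^3 + 115*sin(q)^2 + 24*sin(q) - 62)/(4*(sin(q)^2 + sin(q) - 30)^3)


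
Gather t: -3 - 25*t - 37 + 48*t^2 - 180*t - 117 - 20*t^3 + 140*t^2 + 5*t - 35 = -20*t^3 + 188*t^2 - 200*t - 192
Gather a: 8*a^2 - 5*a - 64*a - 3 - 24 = 8*a^2 - 69*a - 27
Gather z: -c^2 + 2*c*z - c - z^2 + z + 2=-c^2 - c - z^2 + z*(2*c + 1) + 2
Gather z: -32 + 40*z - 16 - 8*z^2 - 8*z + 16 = -8*z^2 + 32*z - 32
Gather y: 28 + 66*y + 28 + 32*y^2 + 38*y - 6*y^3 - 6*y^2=-6*y^3 + 26*y^2 + 104*y + 56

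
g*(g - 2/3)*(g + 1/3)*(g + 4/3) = g^4 + g^3 - 2*g^2/3 - 8*g/27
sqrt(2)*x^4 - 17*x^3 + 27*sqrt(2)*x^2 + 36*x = x*(x - 6*sqrt(2))*(x - 3*sqrt(2))*(sqrt(2)*x + 1)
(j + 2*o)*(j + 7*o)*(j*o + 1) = j^3*o + 9*j^2*o^2 + j^2 + 14*j*o^3 + 9*j*o + 14*o^2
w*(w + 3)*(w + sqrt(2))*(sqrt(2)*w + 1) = sqrt(2)*w^4 + 3*w^3 + 3*sqrt(2)*w^3 + sqrt(2)*w^2 + 9*w^2 + 3*sqrt(2)*w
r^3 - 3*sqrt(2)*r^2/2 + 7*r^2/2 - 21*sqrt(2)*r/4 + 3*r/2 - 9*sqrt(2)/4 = (r + 1/2)*(r + 3)*(r - 3*sqrt(2)/2)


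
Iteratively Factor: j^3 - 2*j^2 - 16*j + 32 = (j - 4)*(j^2 + 2*j - 8) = (j - 4)*(j + 4)*(j - 2)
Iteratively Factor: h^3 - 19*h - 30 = (h - 5)*(h^2 + 5*h + 6) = (h - 5)*(h + 2)*(h + 3)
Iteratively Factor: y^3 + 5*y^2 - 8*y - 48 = (y - 3)*(y^2 + 8*y + 16) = (y - 3)*(y + 4)*(y + 4)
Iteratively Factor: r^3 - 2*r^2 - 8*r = (r + 2)*(r^2 - 4*r) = (r - 4)*(r + 2)*(r)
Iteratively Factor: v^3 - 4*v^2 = (v - 4)*(v^2) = v*(v - 4)*(v)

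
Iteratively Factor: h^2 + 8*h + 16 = (h + 4)*(h + 4)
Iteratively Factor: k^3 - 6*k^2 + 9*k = (k)*(k^2 - 6*k + 9) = k*(k - 3)*(k - 3)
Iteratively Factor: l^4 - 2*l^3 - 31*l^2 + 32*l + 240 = (l + 3)*(l^3 - 5*l^2 - 16*l + 80) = (l + 3)*(l + 4)*(l^2 - 9*l + 20) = (l - 4)*(l + 3)*(l + 4)*(l - 5)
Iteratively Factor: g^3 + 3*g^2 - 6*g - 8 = (g + 1)*(g^2 + 2*g - 8) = (g + 1)*(g + 4)*(g - 2)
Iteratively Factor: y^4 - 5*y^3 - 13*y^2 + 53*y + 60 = (y - 5)*(y^3 - 13*y - 12) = (y - 5)*(y + 3)*(y^2 - 3*y - 4) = (y - 5)*(y + 1)*(y + 3)*(y - 4)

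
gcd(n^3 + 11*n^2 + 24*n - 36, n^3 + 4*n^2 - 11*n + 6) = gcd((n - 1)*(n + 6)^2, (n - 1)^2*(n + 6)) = n^2 + 5*n - 6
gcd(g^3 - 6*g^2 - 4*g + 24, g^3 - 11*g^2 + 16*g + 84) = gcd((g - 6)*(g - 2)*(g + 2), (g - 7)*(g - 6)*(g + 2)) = g^2 - 4*g - 12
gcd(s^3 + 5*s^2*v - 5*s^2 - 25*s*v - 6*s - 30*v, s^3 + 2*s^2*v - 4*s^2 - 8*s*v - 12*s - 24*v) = s - 6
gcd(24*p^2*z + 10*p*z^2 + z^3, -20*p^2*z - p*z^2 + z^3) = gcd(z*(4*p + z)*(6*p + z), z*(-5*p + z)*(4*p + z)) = 4*p*z + z^2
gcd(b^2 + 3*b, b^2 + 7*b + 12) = b + 3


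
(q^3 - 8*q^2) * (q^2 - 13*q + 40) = q^5 - 21*q^4 + 144*q^3 - 320*q^2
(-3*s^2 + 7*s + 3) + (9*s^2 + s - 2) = 6*s^2 + 8*s + 1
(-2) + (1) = -1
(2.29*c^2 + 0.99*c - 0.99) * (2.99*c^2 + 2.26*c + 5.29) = 6.8471*c^4 + 8.1355*c^3 + 11.3914*c^2 + 2.9997*c - 5.2371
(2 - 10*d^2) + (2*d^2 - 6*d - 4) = -8*d^2 - 6*d - 2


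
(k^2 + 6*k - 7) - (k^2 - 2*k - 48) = 8*k + 41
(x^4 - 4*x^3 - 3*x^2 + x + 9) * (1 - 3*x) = -3*x^5 + 13*x^4 + 5*x^3 - 6*x^2 - 26*x + 9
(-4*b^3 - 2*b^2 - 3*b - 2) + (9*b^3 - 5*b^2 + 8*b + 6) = 5*b^3 - 7*b^2 + 5*b + 4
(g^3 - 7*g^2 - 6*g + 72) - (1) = g^3 - 7*g^2 - 6*g + 71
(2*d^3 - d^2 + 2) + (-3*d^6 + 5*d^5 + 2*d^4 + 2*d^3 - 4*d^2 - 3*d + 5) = -3*d^6 + 5*d^5 + 2*d^4 + 4*d^3 - 5*d^2 - 3*d + 7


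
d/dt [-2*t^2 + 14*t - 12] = 14 - 4*t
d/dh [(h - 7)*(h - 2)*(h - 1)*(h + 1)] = 4*h^3 - 27*h^2 + 26*h + 9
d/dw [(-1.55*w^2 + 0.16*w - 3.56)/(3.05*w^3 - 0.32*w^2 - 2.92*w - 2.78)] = (4.7275*w^4 - 0.976*w^3 + 37.1512*w^2 + 6.3396*w - 10.84)/(9.3025*w^6 - 1.952*w^5 - 17.7096*w^4 - 15.0892*w^3 + 10.3056*w^2 + 16.2352*w + 7.7284)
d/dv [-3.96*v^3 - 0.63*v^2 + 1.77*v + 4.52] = -11.88*v^2 - 1.26*v + 1.77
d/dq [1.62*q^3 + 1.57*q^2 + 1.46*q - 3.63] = 4.86*q^2 + 3.14*q + 1.46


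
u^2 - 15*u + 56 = (u - 8)*(u - 7)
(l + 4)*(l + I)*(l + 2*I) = l^3 + 4*l^2 + 3*I*l^2 - 2*l + 12*I*l - 8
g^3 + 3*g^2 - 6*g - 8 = (g - 2)*(g + 1)*(g + 4)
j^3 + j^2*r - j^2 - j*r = j*(j - 1)*(j + r)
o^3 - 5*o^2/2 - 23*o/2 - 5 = (o - 5)*(o + 1/2)*(o + 2)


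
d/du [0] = 0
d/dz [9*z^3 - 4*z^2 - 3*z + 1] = 27*z^2 - 8*z - 3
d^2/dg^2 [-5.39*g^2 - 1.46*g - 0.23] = -10.7800000000000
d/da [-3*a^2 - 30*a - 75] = -6*a - 30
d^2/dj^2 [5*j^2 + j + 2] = 10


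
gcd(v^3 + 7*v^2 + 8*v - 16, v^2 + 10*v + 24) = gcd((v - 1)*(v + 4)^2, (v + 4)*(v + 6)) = v + 4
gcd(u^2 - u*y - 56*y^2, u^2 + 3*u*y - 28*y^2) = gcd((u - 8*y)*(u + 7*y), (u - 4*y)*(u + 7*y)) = u + 7*y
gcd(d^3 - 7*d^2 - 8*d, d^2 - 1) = d + 1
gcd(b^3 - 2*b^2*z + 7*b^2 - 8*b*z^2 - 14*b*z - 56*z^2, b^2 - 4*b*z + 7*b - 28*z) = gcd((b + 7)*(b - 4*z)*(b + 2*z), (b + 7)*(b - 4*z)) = -b^2 + 4*b*z - 7*b + 28*z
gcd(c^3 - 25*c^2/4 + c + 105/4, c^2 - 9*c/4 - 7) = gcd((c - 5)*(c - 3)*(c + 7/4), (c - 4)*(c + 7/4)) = c + 7/4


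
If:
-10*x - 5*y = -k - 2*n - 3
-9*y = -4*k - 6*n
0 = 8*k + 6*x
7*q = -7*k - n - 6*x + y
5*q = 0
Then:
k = -9/19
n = -39/19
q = 0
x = 12/19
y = -30/19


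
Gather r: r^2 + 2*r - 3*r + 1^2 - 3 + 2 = r^2 - r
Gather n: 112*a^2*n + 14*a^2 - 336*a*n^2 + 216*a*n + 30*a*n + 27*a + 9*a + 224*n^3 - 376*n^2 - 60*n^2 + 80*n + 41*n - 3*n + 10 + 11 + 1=14*a^2 + 36*a + 224*n^3 + n^2*(-336*a - 436) + n*(112*a^2 + 246*a + 118) + 22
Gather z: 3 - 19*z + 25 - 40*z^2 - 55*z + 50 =-40*z^2 - 74*z + 78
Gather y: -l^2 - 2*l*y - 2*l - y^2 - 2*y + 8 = -l^2 - 2*l - y^2 + y*(-2*l - 2) + 8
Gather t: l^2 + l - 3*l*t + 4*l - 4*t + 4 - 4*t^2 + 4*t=l^2 - 3*l*t + 5*l - 4*t^2 + 4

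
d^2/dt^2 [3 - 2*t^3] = -12*t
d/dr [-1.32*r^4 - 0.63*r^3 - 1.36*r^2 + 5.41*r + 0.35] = -5.28*r^3 - 1.89*r^2 - 2.72*r + 5.41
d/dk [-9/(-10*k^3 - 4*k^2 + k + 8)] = 9*(-30*k^2 - 8*k + 1)/(10*k^3 + 4*k^2 - k - 8)^2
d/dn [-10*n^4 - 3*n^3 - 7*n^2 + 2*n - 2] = -40*n^3 - 9*n^2 - 14*n + 2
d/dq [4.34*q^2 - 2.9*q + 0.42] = 8.68*q - 2.9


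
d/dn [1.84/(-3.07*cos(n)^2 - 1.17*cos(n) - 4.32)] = -(11.2976*cos(n) + 2.1528)*sin(n)/(3.07*cos(n)^2 + 1.17*cos(n) + 4.32)^2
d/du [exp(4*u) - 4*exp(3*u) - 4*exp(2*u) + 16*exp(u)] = 4*(exp(3*u) - 3*exp(2*u) - 2*exp(u) + 4)*exp(u)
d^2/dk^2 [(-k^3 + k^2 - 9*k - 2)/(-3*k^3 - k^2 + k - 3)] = 4*(-6*k^6 + 126*k^5 + 63*k^4 + 72*k^3 - 249*k^2 - 57*k + 7)/(27*k^9 + 27*k^8 - 18*k^7 + 64*k^6 + 60*k^5 - 42*k^4 + 62*k^3 + 36*k^2 - 27*k + 27)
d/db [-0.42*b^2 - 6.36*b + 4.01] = -0.84*b - 6.36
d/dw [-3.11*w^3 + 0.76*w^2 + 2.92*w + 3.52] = -9.33*w^2 + 1.52*w + 2.92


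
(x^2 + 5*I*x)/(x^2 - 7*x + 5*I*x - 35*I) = x/(x - 7)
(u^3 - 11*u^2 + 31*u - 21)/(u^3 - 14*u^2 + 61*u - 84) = (u - 1)/(u - 4)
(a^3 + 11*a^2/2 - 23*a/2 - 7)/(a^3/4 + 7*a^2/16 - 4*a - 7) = 8*(2*a^3 + 11*a^2 - 23*a - 14)/(4*a^3 + 7*a^2 - 64*a - 112)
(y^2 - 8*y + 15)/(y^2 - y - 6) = (y - 5)/(y + 2)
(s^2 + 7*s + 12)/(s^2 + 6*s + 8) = (s + 3)/(s + 2)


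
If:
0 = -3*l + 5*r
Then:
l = 5*r/3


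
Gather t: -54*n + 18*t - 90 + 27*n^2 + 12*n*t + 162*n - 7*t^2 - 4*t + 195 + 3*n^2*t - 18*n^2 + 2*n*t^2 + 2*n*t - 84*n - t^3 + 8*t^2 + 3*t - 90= 9*n^2 + 24*n - t^3 + t^2*(2*n + 1) + t*(3*n^2 + 14*n + 17) + 15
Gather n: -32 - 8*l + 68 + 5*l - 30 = 6 - 3*l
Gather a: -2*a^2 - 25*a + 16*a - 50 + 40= -2*a^2 - 9*a - 10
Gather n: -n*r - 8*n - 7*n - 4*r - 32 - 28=n*(-r - 15) - 4*r - 60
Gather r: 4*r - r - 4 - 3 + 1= 3*r - 6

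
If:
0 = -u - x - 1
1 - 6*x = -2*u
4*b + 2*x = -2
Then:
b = -7/16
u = -7/8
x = -1/8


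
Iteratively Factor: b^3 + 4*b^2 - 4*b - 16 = (b - 2)*(b^2 + 6*b + 8) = (b - 2)*(b + 4)*(b + 2)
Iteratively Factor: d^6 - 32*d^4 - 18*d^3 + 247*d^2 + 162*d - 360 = (d - 1)*(d^5 + d^4 - 31*d^3 - 49*d^2 + 198*d + 360) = (d - 1)*(d + 3)*(d^4 - 2*d^3 - 25*d^2 + 26*d + 120) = (d - 1)*(d + 2)*(d + 3)*(d^3 - 4*d^2 - 17*d + 60) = (d - 3)*(d - 1)*(d + 2)*(d + 3)*(d^2 - d - 20) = (d - 5)*(d - 3)*(d - 1)*(d + 2)*(d + 3)*(d + 4)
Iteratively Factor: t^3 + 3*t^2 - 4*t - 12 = (t - 2)*(t^2 + 5*t + 6) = (t - 2)*(t + 2)*(t + 3)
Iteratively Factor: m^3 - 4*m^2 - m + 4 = (m - 4)*(m^2 - 1) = (m - 4)*(m + 1)*(m - 1)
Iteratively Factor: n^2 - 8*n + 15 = (n - 5)*(n - 3)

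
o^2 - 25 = (o - 5)*(o + 5)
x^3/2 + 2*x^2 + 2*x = x*(x/2 + 1)*(x + 2)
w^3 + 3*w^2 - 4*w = w*(w - 1)*(w + 4)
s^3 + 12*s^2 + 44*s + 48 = (s + 2)*(s + 4)*(s + 6)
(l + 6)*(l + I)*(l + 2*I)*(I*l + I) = I*l^4 - 3*l^3 + 7*I*l^3 - 21*l^2 + 4*I*l^2 - 18*l - 14*I*l - 12*I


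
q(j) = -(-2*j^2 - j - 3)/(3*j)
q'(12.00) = 0.66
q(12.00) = 8.42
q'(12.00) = 0.66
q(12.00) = 8.42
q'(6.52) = 0.64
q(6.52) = 4.83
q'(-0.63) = -1.85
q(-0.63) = -1.67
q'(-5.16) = 0.63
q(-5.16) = -3.30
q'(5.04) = 0.63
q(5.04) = 3.89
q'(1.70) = 0.32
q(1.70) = 2.05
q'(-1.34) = 0.11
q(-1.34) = -1.31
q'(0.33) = -8.52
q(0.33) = 3.58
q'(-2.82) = 0.54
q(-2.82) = -1.90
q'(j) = -(-4*j - 1)/(3*j) + (-2*j^2 - j - 3)/(3*j^2)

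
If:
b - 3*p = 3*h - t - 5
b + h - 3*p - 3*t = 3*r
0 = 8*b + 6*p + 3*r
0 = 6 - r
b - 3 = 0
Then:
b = 3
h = 93/8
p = -7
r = 6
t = 47/8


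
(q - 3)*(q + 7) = q^2 + 4*q - 21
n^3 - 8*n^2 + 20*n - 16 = (n - 4)*(n - 2)^2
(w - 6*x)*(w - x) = w^2 - 7*w*x + 6*x^2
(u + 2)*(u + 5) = u^2 + 7*u + 10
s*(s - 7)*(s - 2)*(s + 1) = s^4 - 8*s^3 + 5*s^2 + 14*s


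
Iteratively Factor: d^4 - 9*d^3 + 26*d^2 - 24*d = (d - 4)*(d^3 - 5*d^2 + 6*d) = d*(d - 4)*(d^2 - 5*d + 6) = d*(d - 4)*(d - 3)*(d - 2)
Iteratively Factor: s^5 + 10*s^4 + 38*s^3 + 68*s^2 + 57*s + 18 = (s + 1)*(s^4 + 9*s^3 + 29*s^2 + 39*s + 18) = (s + 1)^2*(s^3 + 8*s^2 + 21*s + 18) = (s + 1)^2*(s + 2)*(s^2 + 6*s + 9) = (s + 1)^2*(s + 2)*(s + 3)*(s + 3)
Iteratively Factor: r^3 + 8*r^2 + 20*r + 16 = (r + 2)*(r^2 + 6*r + 8) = (r + 2)^2*(r + 4)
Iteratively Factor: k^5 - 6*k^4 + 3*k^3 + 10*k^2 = (k - 2)*(k^4 - 4*k^3 - 5*k^2) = k*(k - 2)*(k^3 - 4*k^2 - 5*k) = k^2*(k - 2)*(k^2 - 4*k - 5) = k^2*(k - 5)*(k - 2)*(k + 1)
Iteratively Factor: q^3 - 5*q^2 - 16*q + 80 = (q - 5)*(q^2 - 16) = (q - 5)*(q + 4)*(q - 4)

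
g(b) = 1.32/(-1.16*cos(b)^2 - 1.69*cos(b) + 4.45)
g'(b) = 1.32*(-2.32*sin(b)*cos(b) - 1.69*sin(b))/(-1.16*cos(b)^2 - 1.69*cos(b) + 4.45)^2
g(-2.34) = 0.26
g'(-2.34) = 0.00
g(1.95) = 0.27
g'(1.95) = -0.04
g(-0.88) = 0.45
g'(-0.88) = 0.38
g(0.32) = 0.73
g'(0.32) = -0.50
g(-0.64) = 0.56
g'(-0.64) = 0.51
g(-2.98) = 0.26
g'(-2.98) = -0.01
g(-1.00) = 0.41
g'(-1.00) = 0.32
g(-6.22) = 0.82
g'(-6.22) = -0.13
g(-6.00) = 0.75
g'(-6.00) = -0.47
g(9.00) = 0.26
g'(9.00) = 0.01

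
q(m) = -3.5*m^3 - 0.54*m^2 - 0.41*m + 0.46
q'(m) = -10.5*m^2 - 1.08*m - 0.41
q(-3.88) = 198.36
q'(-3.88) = -154.29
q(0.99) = -3.87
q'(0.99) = -11.77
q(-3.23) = 114.09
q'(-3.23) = -106.47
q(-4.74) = 363.01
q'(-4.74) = -231.20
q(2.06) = -33.27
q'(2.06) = -47.19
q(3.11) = -111.32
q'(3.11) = -105.33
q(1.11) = -5.45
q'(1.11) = -14.55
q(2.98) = -98.18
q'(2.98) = -96.87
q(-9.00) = 2511.91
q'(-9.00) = -841.19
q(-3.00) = 91.33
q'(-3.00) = -91.67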